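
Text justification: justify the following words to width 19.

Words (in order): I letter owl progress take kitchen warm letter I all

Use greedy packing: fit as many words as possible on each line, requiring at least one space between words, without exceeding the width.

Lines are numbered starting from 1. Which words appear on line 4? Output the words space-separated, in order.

Answer: I all

Derivation:
Line 1: ['I', 'letter', 'owl'] (min_width=12, slack=7)
Line 2: ['progress', 'take'] (min_width=13, slack=6)
Line 3: ['kitchen', 'warm', 'letter'] (min_width=19, slack=0)
Line 4: ['I', 'all'] (min_width=5, slack=14)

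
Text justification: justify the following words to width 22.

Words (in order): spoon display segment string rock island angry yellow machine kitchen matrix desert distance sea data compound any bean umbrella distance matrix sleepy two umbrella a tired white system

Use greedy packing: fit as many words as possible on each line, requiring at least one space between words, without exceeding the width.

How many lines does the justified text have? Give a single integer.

Line 1: ['spoon', 'display', 'segment'] (min_width=21, slack=1)
Line 2: ['string', 'rock', 'island'] (min_width=18, slack=4)
Line 3: ['angry', 'yellow', 'machine'] (min_width=20, slack=2)
Line 4: ['kitchen', 'matrix', 'desert'] (min_width=21, slack=1)
Line 5: ['distance', 'sea', 'data'] (min_width=17, slack=5)
Line 6: ['compound', 'any', 'bean'] (min_width=17, slack=5)
Line 7: ['umbrella', 'distance'] (min_width=17, slack=5)
Line 8: ['matrix', 'sleepy', 'two'] (min_width=17, slack=5)
Line 9: ['umbrella', 'a', 'tired', 'white'] (min_width=22, slack=0)
Line 10: ['system'] (min_width=6, slack=16)
Total lines: 10

Answer: 10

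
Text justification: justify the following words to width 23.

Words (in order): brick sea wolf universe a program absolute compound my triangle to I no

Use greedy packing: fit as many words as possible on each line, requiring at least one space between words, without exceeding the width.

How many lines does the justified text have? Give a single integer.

Answer: 4

Derivation:
Line 1: ['brick', 'sea', 'wolf', 'universe'] (min_width=23, slack=0)
Line 2: ['a', 'program', 'absolute'] (min_width=18, slack=5)
Line 3: ['compound', 'my', 'triangle', 'to'] (min_width=23, slack=0)
Line 4: ['I', 'no'] (min_width=4, slack=19)
Total lines: 4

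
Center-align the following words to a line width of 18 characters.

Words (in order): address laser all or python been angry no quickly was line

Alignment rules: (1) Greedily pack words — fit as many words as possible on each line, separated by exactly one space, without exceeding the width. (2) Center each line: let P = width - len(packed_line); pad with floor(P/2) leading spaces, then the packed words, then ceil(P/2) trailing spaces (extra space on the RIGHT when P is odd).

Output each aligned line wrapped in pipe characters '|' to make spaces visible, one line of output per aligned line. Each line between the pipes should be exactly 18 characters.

Line 1: ['address', 'laser', 'all'] (min_width=17, slack=1)
Line 2: ['or', 'python', 'been'] (min_width=14, slack=4)
Line 3: ['angry', 'no', 'quickly'] (min_width=16, slack=2)
Line 4: ['was', 'line'] (min_width=8, slack=10)

Answer: |address laser all |
|  or python been  |
| angry no quickly |
|     was line     |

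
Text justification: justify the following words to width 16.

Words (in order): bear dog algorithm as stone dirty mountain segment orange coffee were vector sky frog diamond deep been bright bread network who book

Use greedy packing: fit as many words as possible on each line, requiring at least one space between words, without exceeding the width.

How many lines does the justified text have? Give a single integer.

Line 1: ['bear', 'dog'] (min_width=8, slack=8)
Line 2: ['algorithm', 'as'] (min_width=12, slack=4)
Line 3: ['stone', 'dirty'] (min_width=11, slack=5)
Line 4: ['mountain', 'segment'] (min_width=16, slack=0)
Line 5: ['orange', 'coffee'] (min_width=13, slack=3)
Line 6: ['were', 'vector', 'sky'] (min_width=15, slack=1)
Line 7: ['frog', 'diamond'] (min_width=12, slack=4)
Line 8: ['deep', 'been', 'bright'] (min_width=16, slack=0)
Line 9: ['bread', 'network'] (min_width=13, slack=3)
Line 10: ['who', 'book'] (min_width=8, slack=8)
Total lines: 10

Answer: 10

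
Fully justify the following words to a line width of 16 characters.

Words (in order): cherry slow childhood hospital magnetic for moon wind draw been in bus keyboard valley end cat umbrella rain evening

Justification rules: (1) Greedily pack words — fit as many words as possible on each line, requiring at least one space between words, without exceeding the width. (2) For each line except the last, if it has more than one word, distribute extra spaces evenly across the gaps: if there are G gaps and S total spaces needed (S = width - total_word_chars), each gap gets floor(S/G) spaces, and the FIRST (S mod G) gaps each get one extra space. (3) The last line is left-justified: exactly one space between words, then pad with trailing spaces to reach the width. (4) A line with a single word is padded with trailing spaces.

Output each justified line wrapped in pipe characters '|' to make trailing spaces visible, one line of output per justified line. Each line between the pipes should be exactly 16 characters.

Line 1: ['cherry', 'slow'] (min_width=11, slack=5)
Line 2: ['childhood'] (min_width=9, slack=7)
Line 3: ['hospital'] (min_width=8, slack=8)
Line 4: ['magnetic', 'for'] (min_width=12, slack=4)
Line 5: ['moon', 'wind', 'draw'] (min_width=14, slack=2)
Line 6: ['been', 'in', 'bus'] (min_width=11, slack=5)
Line 7: ['keyboard', 'valley'] (min_width=15, slack=1)
Line 8: ['end', 'cat', 'umbrella'] (min_width=16, slack=0)
Line 9: ['rain', 'evening'] (min_width=12, slack=4)

Answer: |cherry      slow|
|childhood       |
|hospital        |
|magnetic     for|
|moon  wind  draw|
|been    in   bus|
|keyboard  valley|
|end cat umbrella|
|rain evening    |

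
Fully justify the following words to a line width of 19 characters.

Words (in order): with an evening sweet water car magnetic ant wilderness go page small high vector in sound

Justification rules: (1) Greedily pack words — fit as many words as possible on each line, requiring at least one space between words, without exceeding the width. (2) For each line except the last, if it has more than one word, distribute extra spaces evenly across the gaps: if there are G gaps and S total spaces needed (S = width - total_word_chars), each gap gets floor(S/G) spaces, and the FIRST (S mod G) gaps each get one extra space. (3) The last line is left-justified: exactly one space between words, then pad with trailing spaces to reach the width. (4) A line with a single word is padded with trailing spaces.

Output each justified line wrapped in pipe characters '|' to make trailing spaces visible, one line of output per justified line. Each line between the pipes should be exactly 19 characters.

Line 1: ['with', 'an', 'evening'] (min_width=15, slack=4)
Line 2: ['sweet', 'water', 'car'] (min_width=15, slack=4)
Line 3: ['magnetic', 'ant'] (min_width=12, slack=7)
Line 4: ['wilderness', 'go', 'page'] (min_width=18, slack=1)
Line 5: ['small', 'high', 'vector'] (min_width=17, slack=2)
Line 6: ['in', 'sound'] (min_width=8, slack=11)

Answer: |with   an   evening|
|sweet   water   car|
|magnetic        ant|
|wilderness  go page|
|small  high  vector|
|in sound           |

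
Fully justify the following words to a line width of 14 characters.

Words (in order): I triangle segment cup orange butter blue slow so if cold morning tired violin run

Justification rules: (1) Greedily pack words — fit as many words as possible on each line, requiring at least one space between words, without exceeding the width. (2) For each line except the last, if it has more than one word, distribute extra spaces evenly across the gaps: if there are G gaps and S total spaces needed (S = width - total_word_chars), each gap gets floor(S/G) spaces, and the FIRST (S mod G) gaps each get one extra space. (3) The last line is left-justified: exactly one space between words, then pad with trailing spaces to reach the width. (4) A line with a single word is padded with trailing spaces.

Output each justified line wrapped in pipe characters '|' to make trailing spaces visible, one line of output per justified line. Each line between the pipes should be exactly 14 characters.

Answer: |I     triangle|
|segment    cup|
|orange  butter|
|blue  slow  so|
|if        cold|
|morning  tired|
|violin run    |

Derivation:
Line 1: ['I', 'triangle'] (min_width=10, slack=4)
Line 2: ['segment', 'cup'] (min_width=11, slack=3)
Line 3: ['orange', 'butter'] (min_width=13, slack=1)
Line 4: ['blue', 'slow', 'so'] (min_width=12, slack=2)
Line 5: ['if', 'cold'] (min_width=7, slack=7)
Line 6: ['morning', 'tired'] (min_width=13, slack=1)
Line 7: ['violin', 'run'] (min_width=10, slack=4)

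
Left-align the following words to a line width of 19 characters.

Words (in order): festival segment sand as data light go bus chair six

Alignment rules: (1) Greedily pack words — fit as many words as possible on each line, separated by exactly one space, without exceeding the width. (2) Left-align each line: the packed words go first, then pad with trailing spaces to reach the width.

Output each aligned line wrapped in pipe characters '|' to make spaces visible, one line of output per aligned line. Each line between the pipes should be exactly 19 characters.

Line 1: ['festival', 'segment'] (min_width=16, slack=3)
Line 2: ['sand', 'as', 'data', 'light'] (min_width=18, slack=1)
Line 3: ['go', 'bus', 'chair', 'six'] (min_width=16, slack=3)

Answer: |festival segment   |
|sand as data light |
|go bus chair six   |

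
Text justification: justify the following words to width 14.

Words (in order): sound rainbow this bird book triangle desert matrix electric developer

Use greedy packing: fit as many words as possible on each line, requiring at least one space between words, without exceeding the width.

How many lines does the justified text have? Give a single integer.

Answer: 6

Derivation:
Line 1: ['sound', 'rainbow'] (min_width=13, slack=1)
Line 2: ['this', 'bird', 'book'] (min_width=14, slack=0)
Line 3: ['triangle'] (min_width=8, slack=6)
Line 4: ['desert', 'matrix'] (min_width=13, slack=1)
Line 5: ['electric'] (min_width=8, slack=6)
Line 6: ['developer'] (min_width=9, slack=5)
Total lines: 6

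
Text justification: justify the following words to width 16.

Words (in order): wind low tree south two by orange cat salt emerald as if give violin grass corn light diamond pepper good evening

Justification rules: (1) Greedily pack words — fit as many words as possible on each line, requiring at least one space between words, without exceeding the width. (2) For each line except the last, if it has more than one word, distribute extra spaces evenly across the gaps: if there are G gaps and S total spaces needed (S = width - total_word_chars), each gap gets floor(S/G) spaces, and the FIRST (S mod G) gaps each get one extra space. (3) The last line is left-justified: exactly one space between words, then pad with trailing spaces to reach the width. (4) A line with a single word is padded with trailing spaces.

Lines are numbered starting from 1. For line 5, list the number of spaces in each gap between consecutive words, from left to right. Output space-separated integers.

Answer: 6

Derivation:
Line 1: ['wind', 'low', 'tree'] (min_width=13, slack=3)
Line 2: ['south', 'two', 'by'] (min_width=12, slack=4)
Line 3: ['orange', 'cat', 'salt'] (min_width=15, slack=1)
Line 4: ['emerald', 'as', 'if'] (min_width=13, slack=3)
Line 5: ['give', 'violin'] (min_width=11, slack=5)
Line 6: ['grass', 'corn', 'light'] (min_width=16, slack=0)
Line 7: ['diamond', 'pepper'] (min_width=14, slack=2)
Line 8: ['good', 'evening'] (min_width=12, slack=4)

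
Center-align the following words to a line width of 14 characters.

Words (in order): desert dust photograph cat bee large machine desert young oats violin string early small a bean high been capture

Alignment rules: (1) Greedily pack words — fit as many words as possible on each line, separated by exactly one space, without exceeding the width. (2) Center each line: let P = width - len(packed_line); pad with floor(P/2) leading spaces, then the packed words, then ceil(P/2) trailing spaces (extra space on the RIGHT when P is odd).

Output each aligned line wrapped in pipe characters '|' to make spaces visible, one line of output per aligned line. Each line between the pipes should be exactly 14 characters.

Answer: | desert dust  |
|photograph cat|
|  bee large   |
|machine desert|
|  young oats  |
|violin string |
|early small a |
|bean high been|
|   capture    |

Derivation:
Line 1: ['desert', 'dust'] (min_width=11, slack=3)
Line 2: ['photograph', 'cat'] (min_width=14, slack=0)
Line 3: ['bee', 'large'] (min_width=9, slack=5)
Line 4: ['machine', 'desert'] (min_width=14, slack=0)
Line 5: ['young', 'oats'] (min_width=10, slack=4)
Line 6: ['violin', 'string'] (min_width=13, slack=1)
Line 7: ['early', 'small', 'a'] (min_width=13, slack=1)
Line 8: ['bean', 'high', 'been'] (min_width=14, slack=0)
Line 9: ['capture'] (min_width=7, slack=7)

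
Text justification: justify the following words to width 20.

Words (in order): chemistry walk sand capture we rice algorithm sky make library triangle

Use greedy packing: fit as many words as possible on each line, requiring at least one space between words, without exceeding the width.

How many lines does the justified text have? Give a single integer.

Answer: 4

Derivation:
Line 1: ['chemistry', 'walk', 'sand'] (min_width=19, slack=1)
Line 2: ['capture', 'we', 'rice'] (min_width=15, slack=5)
Line 3: ['algorithm', 'sky', 'make'] (min_width=18, slack=2)
Line 4: ['library', 'triangle'] (min_width=16, slack=4)
Total lines: 4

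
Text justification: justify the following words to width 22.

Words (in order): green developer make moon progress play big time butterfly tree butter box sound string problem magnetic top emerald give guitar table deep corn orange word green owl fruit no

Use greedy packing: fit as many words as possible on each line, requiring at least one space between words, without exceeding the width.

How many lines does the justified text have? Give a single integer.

Line 1: ['green', 'developer', 'make'] (min_width=20, slack=2)
Line 2: ['moon', 'progress', 'play', 'big'] (min_width=22, slack=0)
Line 3: ['time', 'butterfly', 'tree'] (min_width=19, slack=3)
Line 4: ['butter', 'box', 'sound'] (min_width=16, slack=6)
Line 5: ['string', 'problem'] (min_width=14, slack=8)
Line 6: ['magnetic', 'top', 'emerald'] (min_width=20, slack=2)
Line 7: ['give', 'guitar', 'table', 'deep'] (min_width=22, slack=0)
Line 8: ['corn', 'orange', 'word', 'green'] (min_width=22, slack=0)
Line 9: ['owl', 'fruit', 'no'] (min_width=12, slack=10)
Total lines: 9

Answer: 9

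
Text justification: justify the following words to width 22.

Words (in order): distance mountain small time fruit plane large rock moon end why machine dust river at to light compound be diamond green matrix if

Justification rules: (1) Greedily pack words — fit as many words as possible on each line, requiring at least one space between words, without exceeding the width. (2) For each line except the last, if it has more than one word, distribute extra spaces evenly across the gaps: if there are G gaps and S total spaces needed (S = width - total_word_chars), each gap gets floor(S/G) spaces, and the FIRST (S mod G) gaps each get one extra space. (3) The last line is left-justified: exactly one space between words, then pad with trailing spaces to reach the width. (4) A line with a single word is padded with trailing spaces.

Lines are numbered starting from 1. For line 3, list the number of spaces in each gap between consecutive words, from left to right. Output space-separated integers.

Answer: 2 2 2

Derivation:
Line 1: ['distance', 'mountain'] (min_width=17, slack=5)
Line 2: ['small', 'time', 'fruit', 'plane'] (min_width=22, slack=0)
Line 3: ['large', 'rock', 'moon', 'end'] (min_width=19, slack=3)
Line 4: ['why', 'machine', 'dust', 'river'] (min_width=22, slack=0)
Line 5: ['at', 'to', 'light', 'compound'] (min_width=20, slack=2)
Line 6: ['be', 'diamond', 'green'] (min_width=16, slack=6)
Line 7: ['matrix', 'if'] (min_width=9, slack=13)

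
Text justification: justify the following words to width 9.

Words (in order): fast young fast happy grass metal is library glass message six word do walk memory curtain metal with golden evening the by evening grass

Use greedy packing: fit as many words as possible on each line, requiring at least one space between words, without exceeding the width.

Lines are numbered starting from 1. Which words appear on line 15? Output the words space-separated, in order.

Line 1: ['fast'] (min_width=4, slack=5)
Line 2: ['young'] (min_width=5, slack=4)
Line 3: ['fast'] (min_width=4, slack=5)
Line 4: ['happy'] (min_width=5, slack=4)
Line 5: ['grass'] (min_width=5, slack=4)
Line 6: ['metal', 'is'] (min_width=8, slack=1)
Line 7: ['library'] (min_width=7, slack=2)
Line 8: ['glass'] (min_width=5, slack=4)
Line 9: ['message'] (min_width=7, slack=2)
Line 10: ['six', 'word'] (min_width=8, slack=1)
Line 11: ['do', 'walk'] (min_width=7, slack=2)
Line 12: ['memory'] (min_width=6, slack=3)
Line 13: ['curtain'] (min_width=7, slack=2)
Line 14: ['metal'] (min_width=5, slack=4)
Line 15: ['with'] (min_width=4, slack=5)
Line 16: ['golden'] (min_width=6, slack=3)
Line 17: ['evening'] (min_width=7, slack=2)
Line 18: ['the', 'by'] (min_width=6, slack=3)
Line 19: ['evening'] (min_width=7, slack=2)
Line 20: ['grass'] (min_width=5, slack=4)

Answer: with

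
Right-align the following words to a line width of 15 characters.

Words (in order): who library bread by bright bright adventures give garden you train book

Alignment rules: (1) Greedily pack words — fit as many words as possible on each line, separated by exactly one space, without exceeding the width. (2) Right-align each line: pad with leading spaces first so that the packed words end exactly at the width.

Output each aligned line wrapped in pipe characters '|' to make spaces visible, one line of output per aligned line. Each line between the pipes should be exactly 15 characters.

Answer: |    who library|
|bread by bright|
|         bright|
|adventures give|
|     garden you|
|     train book|

Derivation:
Line 1: ['who', 'library'] (min_width=11, slack=4)
Line 2: ['bread', 'by', 'bright'] (min_width=15, slack=0)
Line 3: ['bright'] (min_width=6, slack=9)
Line 4: ['adventures', 'give'] (min_width=15, slack=0)
Line 5: ['garden', 'you'] (min_width=10, slack=5)
Line 6: ['train', 'book'] (min_width=10, slack=5)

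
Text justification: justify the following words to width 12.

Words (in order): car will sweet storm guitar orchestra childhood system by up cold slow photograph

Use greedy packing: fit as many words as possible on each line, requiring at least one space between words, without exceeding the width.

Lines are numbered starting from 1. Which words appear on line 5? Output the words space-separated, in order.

Answer: childhood

Derivation:
Line 1: ['car', 'will'] (min_width=8, slack=4)
Line 2: ['sweet', 'storm'] (min_width=11, slack=1)
Line 3: ['guitar'] (min_width=6, slack=6)
Line 4: ['orchestra'] (min_width=9, slack=3)
Line 5: ['childhood'] (min_width=9, slack=3)
Line 6: ['system', 'by', 'up'] (min_width=12, slack=0)
Line 7: ['cold', 'slow'] (min_width=9, slack=3)
Line 8: ['photograph'] (min_width=10, slack=2)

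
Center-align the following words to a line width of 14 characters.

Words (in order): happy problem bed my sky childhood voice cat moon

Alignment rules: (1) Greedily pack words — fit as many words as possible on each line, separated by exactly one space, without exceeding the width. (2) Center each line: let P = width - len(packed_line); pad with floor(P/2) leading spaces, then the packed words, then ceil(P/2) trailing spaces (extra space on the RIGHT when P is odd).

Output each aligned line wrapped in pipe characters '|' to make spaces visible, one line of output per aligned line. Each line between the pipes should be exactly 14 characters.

Line 1: ['happy', 'problem'] (min_width=13, slack=1)
Line 2: ['bed', 'my', 'sky'] (min_width=10, slack=4)
Line 3: ['childhood'] (min_width=9, slack=5)
Line 4: ['voice', 'cat', 'moon'] (min_width=14, slack=0)

Answer: |happy problem |
|  bed my sky  |
|  childhood   |
|voice cat moon|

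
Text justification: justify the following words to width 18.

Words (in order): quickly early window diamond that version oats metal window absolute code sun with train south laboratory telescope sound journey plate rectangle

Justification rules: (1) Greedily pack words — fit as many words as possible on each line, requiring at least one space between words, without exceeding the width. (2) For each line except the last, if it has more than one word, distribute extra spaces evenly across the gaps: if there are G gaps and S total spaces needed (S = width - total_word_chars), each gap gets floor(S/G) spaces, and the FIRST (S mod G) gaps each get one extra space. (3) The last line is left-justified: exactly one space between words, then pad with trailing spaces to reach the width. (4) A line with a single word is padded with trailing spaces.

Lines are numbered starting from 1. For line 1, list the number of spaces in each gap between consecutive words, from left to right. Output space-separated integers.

Answer: 6

Derivation:
Line 1: ['quickly', 'early'] (min_width=13, slack=5)
Line 2: ['window', 'diamond'] (min_width=14, slack=4)
Line 3: ['that', 'version', 'oats'] (min_width=17, slack=1)
Line 4: ['metal', 'window'] (min_width=12, slack=6)
Line 5: ['absolute', 'code', 'sun'] (min_width=17, slack=1)
Line 6: ['with', 'train', 'south'] (min_width=16, slack=2)
Line 7: ['laboratory'] (min_width=10, slack=8)
Line 8: ['telescope', 'sound'] (min_width=15, slack=3)
Line 9: ['journey', 'plate'] (min_width=13, slack=5)
Line 10: ['rectangle'] (min_width=9, slack=9)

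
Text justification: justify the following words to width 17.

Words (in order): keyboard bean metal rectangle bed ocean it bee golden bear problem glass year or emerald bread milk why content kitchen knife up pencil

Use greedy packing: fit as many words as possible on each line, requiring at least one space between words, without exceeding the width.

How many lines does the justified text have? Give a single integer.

Answer: 9

Derivation:
Line 1: ['keyboard', 'bean'] (min_width=13, slack=4)
Line 2: ['metal', 'rectangle'] (min_width=15, slack=2)
Line 3: ['bed', 'ocean', 'it', 'bee'] (min_width=16, slack=1)
Line 4: ['golden', 'bear'] (min_width=11, slack=6)
Line 5: ['problem', 'glass'] (min_width=13, slack=4)
Line 6: ['year', 'or', 'emerald'] (min_width=15, slack=2)
Line 7: ['bread', 'milk', 'why'] (min_width=14, slack=3)
Line 8: ['content', 'kitchen'] (min_width=15, slack=2)
Line 9: ['knife', 'up', 'pencil'] (min_width=15, slack=2)
Total lines: 9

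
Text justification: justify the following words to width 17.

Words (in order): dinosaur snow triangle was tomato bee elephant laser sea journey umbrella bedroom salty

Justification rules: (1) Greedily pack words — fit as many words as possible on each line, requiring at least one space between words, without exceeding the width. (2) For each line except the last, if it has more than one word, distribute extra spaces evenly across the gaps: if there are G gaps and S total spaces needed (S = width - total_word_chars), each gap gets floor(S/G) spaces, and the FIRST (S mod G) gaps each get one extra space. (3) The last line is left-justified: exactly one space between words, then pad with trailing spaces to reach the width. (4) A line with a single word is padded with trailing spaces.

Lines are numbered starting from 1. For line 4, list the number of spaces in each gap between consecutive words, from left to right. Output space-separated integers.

Line 1: ['dinosaur', 'snow'] (min_width=13, slack=4)
Line 2: ['triangle', 'was'] (min_width=12, slack=5)
Line 3: ['tomato', 'bee'] (min_width=10, slack=7)
Line 4: ['elephant', 'laser'] (min_width=14, slack=3)
Line 5: ['sea', 'journey'] (min_width=11, slack=6)
Line 6: ['umbrella', 'bedroom'] (min_width=16, slack=1)
Line 7: ['salty'] (min_width=5, slack=12)

Answer: 4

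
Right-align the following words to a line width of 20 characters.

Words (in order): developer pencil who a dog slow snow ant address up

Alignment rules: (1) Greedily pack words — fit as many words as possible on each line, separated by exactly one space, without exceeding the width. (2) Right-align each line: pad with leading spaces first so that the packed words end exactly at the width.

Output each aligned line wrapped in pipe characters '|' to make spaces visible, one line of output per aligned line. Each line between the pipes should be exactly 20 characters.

Answer: |developer pencil who|
| a dog slow snow ant|
|          address up|

Derivation:
Line 1: ['developer', 'pencil', 'who'] (min_width=20, slack=0)
Line 2: ['a', 'dog', 'slow', 'snow', 'ant'] (min_width=19, slack=1)
Line 3: ['address', 'up'] (min_width=10, slack=10)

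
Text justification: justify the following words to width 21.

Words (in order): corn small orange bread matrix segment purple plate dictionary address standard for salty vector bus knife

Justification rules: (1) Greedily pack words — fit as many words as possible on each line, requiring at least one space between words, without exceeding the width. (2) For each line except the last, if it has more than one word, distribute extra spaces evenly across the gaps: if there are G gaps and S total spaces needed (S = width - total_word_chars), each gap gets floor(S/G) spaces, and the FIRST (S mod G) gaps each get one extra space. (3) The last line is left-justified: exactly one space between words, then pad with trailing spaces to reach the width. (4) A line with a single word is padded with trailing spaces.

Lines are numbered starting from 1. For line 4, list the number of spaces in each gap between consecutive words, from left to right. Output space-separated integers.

Answer: 4

Derivation:
Line 1: ['corn', 'small', 'orange'] (min_width=17, slack=4)
Line 2: ['bread', 'matrix', 'segment'] (min_width=20, slack=1)
Line 3: ['purple', 'plate'] (min_width=12, slack=9)
Line 4: ['dictionary', 'address'] (min_width=18, slack=3)
Line 5: ['standard', 'for', 'salty'] (min_width=18, slack=3)
Line 6: ['vector', 'bus', 'knife'] (min_width=16, slack=5)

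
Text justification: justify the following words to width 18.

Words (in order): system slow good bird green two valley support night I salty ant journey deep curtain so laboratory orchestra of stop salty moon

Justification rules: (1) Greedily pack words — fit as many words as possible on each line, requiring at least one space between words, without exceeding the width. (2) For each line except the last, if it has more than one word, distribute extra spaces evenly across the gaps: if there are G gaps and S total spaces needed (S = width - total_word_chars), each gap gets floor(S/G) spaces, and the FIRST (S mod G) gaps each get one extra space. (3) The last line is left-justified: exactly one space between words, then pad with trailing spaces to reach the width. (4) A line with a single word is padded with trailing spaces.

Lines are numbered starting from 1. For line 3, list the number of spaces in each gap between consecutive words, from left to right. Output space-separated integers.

Answer: 5

Derivation:
Line 1: ['system', 'slow', 'good'] (min_width=16, slack=2)
Line 2: ['bird', 'green', 'two'] (min_width=14, slack=4)
Line 3: ['valley', 'support'] (min_width=14, slack=4)
Line 4: ['night', 'I', 'salty', 'ant'] (min_width=17, slack=1)
Line 5: ['journey', 'deep'] (min_width=12, slack=6)
Line 6: ['curtain', 'so'] (min_width=10, slack=8)
Line 7: ['laboratory'] (min_width=10, slack=8)
Line 8: ['orchestra', 'of', 'stop'] (min_width=17, slack=1)
Line 9: ['salty', 'moon'] (min_width=10, slack=8)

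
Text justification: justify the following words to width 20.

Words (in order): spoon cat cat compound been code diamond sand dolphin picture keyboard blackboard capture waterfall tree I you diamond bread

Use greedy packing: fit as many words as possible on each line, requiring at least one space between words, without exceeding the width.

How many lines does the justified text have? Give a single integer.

Line 1: ['spoon', 'cat', 'cat'] (min_width=13, slack=7)
Line 2: ['compound', 'been', 'code'] (min_width=18, slack=2)
Line 3: ['diamond', 'sand', 'dolphin'] (min_width=20, slack=0)
Line 4: ['picture', 'keyboard'] (min_width=16, slack=4)
Line 5: ['blackboard', 'capture'] (min_width=18, slack=2)
Line 6: ['waterfall', 'tree', 'I', 'you'] (min_width=20, slack=0)
Line 7: ['diamond', 'bread'] (min_width=13, slack=7)
Total lines: 7

Answer: 7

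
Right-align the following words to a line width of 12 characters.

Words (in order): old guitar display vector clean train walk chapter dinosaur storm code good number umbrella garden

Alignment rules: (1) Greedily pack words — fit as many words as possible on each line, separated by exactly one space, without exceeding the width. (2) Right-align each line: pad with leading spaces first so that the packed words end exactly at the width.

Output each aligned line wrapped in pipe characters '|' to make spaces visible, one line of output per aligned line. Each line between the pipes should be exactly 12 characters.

Line 1: ['old', 'guitar'] (min_width=10, slack=2)
Line 2: ['display'] (min_width=7, slack=5)
Line 3: ['vector', 'clean'] (min_width=12, slack=0)
Line 4: ['train', 'walk'] (min_width=10, slack=2)
Line 5: ['chapter'] (min_width=7, slack=5)
Line 6: ['dinosaur'] (min_width=8, slack=4)
Line 7: ['storm', 'code'] (min_width=10, slack=2)
Line 8: ['good', 'number'] (min_width=11, slack=1)
Line 9: ['umbrella'] (min_width=8, slack=4)
Line 10: ['garden'] (min_width=6, slack=6)

Answer: |  old guitar|
|     display|
|vector clean|
|  train walk|
|     chapter|
|    dinosaur|
|  storm code|
| good number|
|    umbrella|
|      garden|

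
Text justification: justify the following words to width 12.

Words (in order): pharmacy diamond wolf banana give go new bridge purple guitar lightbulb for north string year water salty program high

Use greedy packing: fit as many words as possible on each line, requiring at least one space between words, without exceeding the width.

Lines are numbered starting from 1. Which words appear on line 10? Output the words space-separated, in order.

Answer: string year

Derivation:
Line 1: ['pharmacy'] (min_width=8, slack=4)
Line 2: ['diamond', 'wolf'] (min_width=12, slack=0)
Line 3: ['banana', 'give'] (min_width=11, slack=1)
Line 4: ['go', 'new'] (min_width=6, slack=6)
Line 5: ['bridge'] (min_width=6, slack=6)
Line 6: ['purple'] (min_width=6, slack=6)
Line 7: ['guitar'] (min_width=6, slack=6)
Line 8: ['lightbulb'] (min_width=9, slack=3)
Line 9: ['for', 'north'] (min_width=9, slack=3)
Line 10: ['string', 'year'] (min_width=11, slack=1)
Line 11: ['water', 'salty'] (min_width=11, slack=1)
Line 12: ['program', 'high'] (min_width=12, slack=0)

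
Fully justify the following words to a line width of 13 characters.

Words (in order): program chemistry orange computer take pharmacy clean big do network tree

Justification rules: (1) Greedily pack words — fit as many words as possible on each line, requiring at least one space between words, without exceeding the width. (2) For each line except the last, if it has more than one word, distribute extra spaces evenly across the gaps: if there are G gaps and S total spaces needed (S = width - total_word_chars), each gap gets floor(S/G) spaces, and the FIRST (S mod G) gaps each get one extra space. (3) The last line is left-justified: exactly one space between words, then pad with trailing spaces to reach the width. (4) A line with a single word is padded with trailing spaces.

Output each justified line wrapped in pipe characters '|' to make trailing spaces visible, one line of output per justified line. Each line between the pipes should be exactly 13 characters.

Answer: |program      |
|chemistry    |
|orange       |
|computer take|
|pharmacy     |
|clean  big do|
|network tree |

Derivation:
Line 1: ['program'] (min_width=7, slack=6)
Line 2: ['chemistry'] (min_width=9, slack=4)
Line 3: ['orange'] (min_width=6, slack=7)
Line 4: ['computer', 'take'] (min_width=13, slack=0)
Line 5: ['pharmacy'] (min_width=8, slack=5)
Line 6: ['clean', 'big', 'do'] (min_width=12, slack=1)
Line 7: ['network', 'tree'] (min_width=12, slack=1)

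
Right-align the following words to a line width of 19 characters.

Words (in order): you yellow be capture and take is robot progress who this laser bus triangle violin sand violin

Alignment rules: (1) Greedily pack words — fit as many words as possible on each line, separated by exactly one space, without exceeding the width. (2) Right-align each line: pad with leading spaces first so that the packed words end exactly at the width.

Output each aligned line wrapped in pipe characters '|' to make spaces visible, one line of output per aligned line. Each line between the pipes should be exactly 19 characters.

Line 1: ['you', 'yellow', 'be'] (min_width=13, slack=6)
Line 2: ['capture', 'and', 'take', 'is'] (min_width=19, slack=0)
Line 3: ['robot', 'progress', 'who'] (min_width=18, slack=1)
Line 4: ['this', 'laser', 'bus'] (min_width=14, slack=5)
Line 5: ['triangle', 'violin'] (min_width=15, slack=4)
Line 6: ['sand', 'violin'] (min_width=11, slack=8)

Answer: |      you yellow be|
|capture and take is|
| robot progress who|
|     this laser bus|
|    triangle violin|
|        sand violin|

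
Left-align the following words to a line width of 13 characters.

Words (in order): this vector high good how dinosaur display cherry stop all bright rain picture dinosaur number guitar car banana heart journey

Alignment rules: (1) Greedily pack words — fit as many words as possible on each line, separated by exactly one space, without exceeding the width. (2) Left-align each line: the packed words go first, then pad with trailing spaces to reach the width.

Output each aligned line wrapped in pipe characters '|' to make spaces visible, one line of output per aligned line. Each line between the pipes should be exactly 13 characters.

Line 1: ['this', 'vector'] (min_width=11, slack=2)
Line 2: ['high', 'good', 'how'] (min_width=13, slack=0)
Line 3: ['dinosaur'] (min_width=8, slack=5)
Line 4: ['display'] (min_width=7, slack=6)
Line 5: ['cherry', 'stop'] (min_width=11, slack=2)
Line 6: ['all', 'bright'] (min_width=10, slack=3)
Line 7: ['rain', 'picture'] (min_width=12, slack=1)
Line 8: ['dinosaur'] (min_width=8, slack=5)
Line 9: ['number', 'guitar'] (min_width=13, slack=0)
Line 10: ['car', 'banana'] (min_width=10, slack=3)
Line 11: ['heart', 'journey'] (min_width=13, slack=0)

Answer: |this vector  |
|high good how|
|dinosaur     |
|display      |
|cherry stop  |
|all bright   |
|rain picture |
|dinosaur     |
|number guitar|
|car banana   |
|heart journey|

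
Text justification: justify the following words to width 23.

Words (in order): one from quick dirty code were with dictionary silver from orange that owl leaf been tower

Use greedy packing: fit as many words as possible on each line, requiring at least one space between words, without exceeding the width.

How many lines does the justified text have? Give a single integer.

Line 1: ['one', 'from', 'quick', 'dirty'] (min_width=20, slack=3)
Line 2: ['code', 'were', 'with'] (min_width=14, slack=9)
Line 3: ['dictionary', 'silver', 'from'] (min_width=22, slack=1)
Line 4: ['orange', 'that', 'owl', 'leaf'] (min_width=20, slack=3)
Line 5: ['been', 'tower'] (min_width=10, slack=13)
Total lines: 5

Answer: 5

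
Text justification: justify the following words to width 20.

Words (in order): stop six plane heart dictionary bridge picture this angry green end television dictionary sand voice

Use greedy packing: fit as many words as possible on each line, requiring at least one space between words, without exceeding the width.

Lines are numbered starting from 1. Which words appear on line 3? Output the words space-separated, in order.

Answer: picture this angry

Derivation:
Line 1: ['stop', 'six', 'plane', 'heart'] (min_width=20, slack=0)
Line 2: ['dictionary', 'bridge'] (min_width=17, slack=3)
Line 3: ['picture', 'this', 'angry'] (min_width=18, slack=2)
Line 4: ['green', 'end', 'television'] (min_width=20, slack=0)
Line 5: ['dictionary', 'sand'] (min_width=15, slack=5)
Line 6: ['voice'] (min_width=5, slack=15)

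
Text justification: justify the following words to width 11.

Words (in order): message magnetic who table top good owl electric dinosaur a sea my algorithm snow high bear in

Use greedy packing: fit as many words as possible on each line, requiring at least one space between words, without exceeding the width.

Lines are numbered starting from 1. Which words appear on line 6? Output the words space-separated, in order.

Line 1: ['message'] (min_width=7, slack=4)
Line 2: ['magnetic'] (min_width=8, slack=3)
Line 3: ['who', 'table'] (min_width=9, slack=2)
Line 4: ['top', 'good'] (min_width=8, slack=3)
Line 5: ['owl'] (min_width=3, slack=8)
Line 6: ['electric'] (min_width=8, slack=3)
Line 7: ['dinosaur', 'a'] (min_width=10, slack=1)
Line 8: ['sea', 'my'] (min_width=6, slack=5)
Line 9: ['algorithm'] (min_width=9, slack=2)
Line 10: ['snow', 'high'] (min_width=9, slack=2)
Line 11: ['bear', 'in'] (min_width=7, slack=4)

Answer: electric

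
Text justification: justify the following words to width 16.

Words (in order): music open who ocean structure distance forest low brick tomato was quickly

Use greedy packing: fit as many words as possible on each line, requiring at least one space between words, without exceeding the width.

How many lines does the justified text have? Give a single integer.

Line 1: ['music', 'open', 'who'] (min_width=14, slack=2)
Line 2: ['ocean', 'structure'] (min_width=15, slack=1)
Line 3: ['distance', 'forest'] (min_width=15, slack=1)
Line 4: ['low', 'brick', 'tomato'] (min_width=16, slack=0)
Line 5: ['was', 'quickly'] (min_width=11, slack=5)
Total lines: 5

Answer: 5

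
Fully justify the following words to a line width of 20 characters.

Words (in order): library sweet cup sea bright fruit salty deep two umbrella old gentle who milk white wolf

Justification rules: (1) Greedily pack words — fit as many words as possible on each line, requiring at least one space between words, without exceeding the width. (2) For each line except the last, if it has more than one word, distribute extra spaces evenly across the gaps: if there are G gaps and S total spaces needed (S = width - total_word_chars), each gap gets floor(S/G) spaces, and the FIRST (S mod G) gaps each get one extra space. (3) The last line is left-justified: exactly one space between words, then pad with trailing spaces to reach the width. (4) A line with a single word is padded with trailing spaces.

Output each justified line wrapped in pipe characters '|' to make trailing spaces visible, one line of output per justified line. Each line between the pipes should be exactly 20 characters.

Line 1: ['library', 'sweet', 'cup'] (min_width=17, slack=3)
Line 2: ['sea', 'bright', 'fruit'] (min_width=16, slack=4)
Line 3: ['salty', 'deep', 'two'] (min_width=14, slack=6)
Line 4: ['umbrella', 'old', 'gentle'] (min_width=19, slack=1)
Line 5: ['who', 'milk', 'white', 'wolf'] (min_width=19, slack=1)

Answer: |library   sweet  cup|
|sea   bright   fruit|
|salty    deep    two|
|umbrella  old gentle|
|who milk white wolf |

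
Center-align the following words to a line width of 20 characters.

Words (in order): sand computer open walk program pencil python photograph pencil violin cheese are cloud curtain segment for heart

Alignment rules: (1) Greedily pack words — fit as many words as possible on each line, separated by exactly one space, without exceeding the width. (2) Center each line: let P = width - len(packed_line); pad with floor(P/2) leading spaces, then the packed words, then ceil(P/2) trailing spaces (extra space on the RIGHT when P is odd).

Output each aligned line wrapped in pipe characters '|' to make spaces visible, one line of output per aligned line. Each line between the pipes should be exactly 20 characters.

Line 1: ['sand', 'computer', 'open'] (min_width=18, slack=2)
Line 2: ['walk', 'program', 'pencil'] (min_width=19, slack=1)
Line 3: ['python', 'photograph'] (min_width=17, slack=3)
Line 4: ['pencil', 'violin', 'cheese'] (min_width=20, slack=0)
Line 5: ['are', 'cloud', 'curtain'] (min_width=17, slack=3)
Line 6: ['segment', 'for', 'heart'] (min_width=17, slack=3)

Answer: | sand computer open |
|walk program pencil |
| python photograph  |
|pencil violin cheese|
| are cloud curtain  |
| segment for heart  |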